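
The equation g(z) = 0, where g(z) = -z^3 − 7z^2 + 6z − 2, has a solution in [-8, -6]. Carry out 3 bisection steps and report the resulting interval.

g(-7) = -44 < 0, so the root lies in [-8, -7]
g(-7.5) = -18.875 < 0, so the root lies in [-8, -7.5]
g(-7.75) = -3.453125 < 0, so the root lies in [-8, -7.75]

[-8, -7.75]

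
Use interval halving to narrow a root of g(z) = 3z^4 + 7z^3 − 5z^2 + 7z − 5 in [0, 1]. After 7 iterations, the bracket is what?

z = 0.5 gives g = -1.6875, negative; keep [0.5, 1]
z = 0.75 gives g = 1.339844, positive; keep [0.5, 0.75]
z = 0.625 gives g = -0.411377, negative; keep [0.625, 0.75]
z = 0.6875 gives g = 0.3941, positive; keep [0.625, 0.6875]
z = 0.65625 gives g = -0.0248, negative; keep [0.65625, 0.6875]
z = 0.671875 gives g = 0.1804, positive; keep [0.65625, 0.671875]
z = 0.6640625 gives g = 0.0768, positive; keep [0.65625, 0.6640625]

[0.65625, 0.6640625]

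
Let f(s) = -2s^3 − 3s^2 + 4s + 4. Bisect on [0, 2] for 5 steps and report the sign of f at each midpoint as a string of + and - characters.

s = 1 gives f = 3, positive; keep [1, 2]
s = 1.5 gives f = -3.5, negative; keep [1, 1.5]
s = 1.25 gives f = 0.40625, positive; keep [1.25, 1.5]
s = 1.375 gives f = -1.3711, negative; keep [1.25, 1.375]
s = 1.3125 gives f = -0.4399, negative; keep [1.25, 1.3125]

+-+--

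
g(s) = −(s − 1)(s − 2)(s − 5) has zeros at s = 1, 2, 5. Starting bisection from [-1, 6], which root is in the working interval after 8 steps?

5

midpoint 2.5: g = 1.875 > 0 → [2.5, 6]
midpoint 4.25: g = 5.484375 > 0 → [4.25, 6]
midpoint 5.125: g = -1.611328 < 0 → [4.25, 5.125]
midpoint 4.6875: g = 3.0969 > 0 → [4.6875, 5.125]
midpoint 4.90625: g = 1.0643 > 0 → [4.90625, 5.125]
midpoint 5.015625: g = -0.1892 < 0 → [4.90625, 5.015625]
midpoint 4.9609375: g = 0.4581 > 0 → [4.9609375, 5.015625]
midpoint 4.98828125: g = 0.1397 > 0 → [4.98828125, 5.015625]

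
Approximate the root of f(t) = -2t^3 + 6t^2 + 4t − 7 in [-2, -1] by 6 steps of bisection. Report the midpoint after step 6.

midpoint -1.5: f = 7.25 > 0 → [-1.5, -1]
midpoint -1.25: f = 1.28125 > 0 → [-1.25, -1]
midpoint -1.125: f = -1.058594 < 0 → [-1.25, -1.125]
midpoint -1.1875: f = 0.0601 > 0 → [-1.1875, -1.125]
midpoint -1.15625: f = -0.5119 < 0 → [-1.1875, -1.15625]
midpoint -1.171875: f = -0.2291 < 0 → [-1.1875, -1.171875]

-1.171875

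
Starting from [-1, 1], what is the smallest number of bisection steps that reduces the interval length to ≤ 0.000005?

Width after n steps is 2/2^n. Need 2^n ≥ 2/0.000005 = 400000.
2^18 = 262144 < 400000 ≤ 2^19 = 524288, so n = 19.

19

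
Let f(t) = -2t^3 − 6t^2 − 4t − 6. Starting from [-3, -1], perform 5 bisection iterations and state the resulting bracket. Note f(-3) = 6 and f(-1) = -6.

[-2.6875, -2.625]

t = -2 gives f = -6, negative; keep [-3, -2]
t = -2.5 gives f = -2.25, negative; keep [-3, -2.5]
t = -2.75 gives f = 1.21875, positive; keep [-2.75, -2.5]
t = -2.625 gives f = -0.668, negative; keep [-2.75, -2.625]
t = -2.6875 gives f = 0.2358, positive; keep [-2.6875, -2.625]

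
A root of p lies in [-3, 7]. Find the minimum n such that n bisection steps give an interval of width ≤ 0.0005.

Width after n steps is 10/2^n. Need 2^n ≥ 10/0.0005 = 20000.
2^14 = 16384 < 20000 ≤ 2^15 = 32768, so n = 15.

15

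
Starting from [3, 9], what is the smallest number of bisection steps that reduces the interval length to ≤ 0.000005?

Width after n steps is 6/2^n. Need 2^n ≥ 6/0.000005 = 1200000.
2^20 = 1048576 < 1200000 ≤ 2^21 = 2097152, so n = 21.

21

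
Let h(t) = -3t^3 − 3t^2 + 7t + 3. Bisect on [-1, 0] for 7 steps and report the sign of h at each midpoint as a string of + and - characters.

h(-0.5) = -0.875 < 0, so the root lies in [-0.5, 0]
h(-0.25) = 1.109375 > 0, so the root lies in [-0.5, -0.25]
h(-0.375) = 0.111328 > 0, so the root lies in [-0.5, -0.375]
h(-0.4375) = -0.3855 < 0, so the root lies in [-0.4375, -0.375]
h(-0.40625) = -0.1377 < 0, so the root lies in [-0.40625, -0.375]
h(-0.390625) = -0.0133 < 0, so the root lies in [-0.390625, -0.375]
h(-0.3828125) = 0.049 > 0, so the root lies in [-0.390625, -0.3828125]

-++---+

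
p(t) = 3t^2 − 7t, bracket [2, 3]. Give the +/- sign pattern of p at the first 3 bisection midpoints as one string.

m = 2.5, p(m) = 1.25 (+); new bracket [2, 2.5]
m = 2.25, p(m) = -0.5625 (−); new bracket [2.25, 2.5]
m = 2.375, p(m) = 0.296875 (+); new bracket [2.25, 2.375]

+-+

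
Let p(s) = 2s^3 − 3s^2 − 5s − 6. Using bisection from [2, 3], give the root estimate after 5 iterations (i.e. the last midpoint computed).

s = 2.5 gives p = -6, negative; keep [2.5, 3]
s = 2.75 gives p = -0.84375, negative; keep [2.75, 3]
s = 2.875 gives p = 2.355469, positive; keep [2.75, 2.875]
s = 2.8125 gives p = 0.7017, positive; keep [2.75, 2.8125]
s = 2.78125 gives p = -0.0844, negative; keep [2.78125, 2.8125]

2.78125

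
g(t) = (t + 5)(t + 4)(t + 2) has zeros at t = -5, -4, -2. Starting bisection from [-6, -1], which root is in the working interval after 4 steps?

-2

m = -3.5, g(m) = -1.125 (−); new bracket [-3.5, -1]
m = -2.25, g(m) = -1.203125 (−); new bracket [-2.25, -1]
m = -1.625, g(m) = 3.005859 (+); new bracket [-2.25, -1.625]
m = -1.9375, g(m) = 0.3948 (+); new bracket [-2.25, -1.9375]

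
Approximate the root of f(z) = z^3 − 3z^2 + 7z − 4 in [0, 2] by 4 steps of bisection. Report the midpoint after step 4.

m = 1, f(m) = 1 (+); new bracket [0, 1]
m = 0.5, f(m) = -1.125 (−); new bracket [0.5, 1]
m = 0.75, f(m) = -0.015625 (−); new bracket [0.75, 1]
m = 0.875, f(m) = 0.498 (+); new bracket [0.75, 0.875]

0.875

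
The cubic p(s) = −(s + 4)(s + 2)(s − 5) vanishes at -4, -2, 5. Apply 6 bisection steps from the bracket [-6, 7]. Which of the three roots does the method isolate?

p(0.5) = 50.625 > 0, so the root lies in [0.5, 7]
p(3.75) = 55.703125 > 0, so the root lies in [3.75, 7]
p(5.375) = -25.927734 < 0, so the root lies in [3.75, 5.375]
p(4.5625) = 24.5837 > 0, so the root lies in [4.5625, 5.375]
p(4.96875) = 1.9532 > 0, so the root lies in [4.96875, 5.375]
p(5.171875) = -11.3059 < 0, so the root lies in [4.96875, 5.171875]

5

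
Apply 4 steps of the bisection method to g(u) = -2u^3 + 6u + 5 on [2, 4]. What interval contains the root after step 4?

[2, 2.125]

m = 3, g(m) = -31 (−); new bracket [2, 3]
m = 2.5, g(m) = -11.25 (−); new bracket [2, 2.5]
m = 2.25, g(m) = -4.28125 (−); new bracket [2, 2.25]
m = 2.125, g(m) = -1.4414 (−); new bracket [2, 2.125]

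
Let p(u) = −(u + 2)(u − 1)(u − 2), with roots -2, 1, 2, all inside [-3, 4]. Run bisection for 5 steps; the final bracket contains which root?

u = 0.5 gives p = -1.875, negative; keep [-3, 0.5]
u = -1.25 gives p = -5.484375, negative; keep [-3, -1.25]
u = -2.125 gives p = 1.611328, positive; keep [-2.125, -1.25]
u = -1.6875 gives p = -3.0969, negative; keep [-2.125, -1.6875]
u = -1.90625 gives p = -1.0643, negative; keep [-2.125, -1.90625]

-2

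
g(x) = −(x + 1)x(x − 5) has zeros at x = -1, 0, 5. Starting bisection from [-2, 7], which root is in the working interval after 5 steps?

x = 2.5 gives g = 21.875, positive; keep [2.5, 7]
x = 4.75 gives g = 6.828125, positive; keep [4.75, 7]
x = 5.875 gives g = -35.341797, negative; keep [4.75, 5.875]
x = 5.3125 gives g = -10.4797, negative; keep [4.75, 5.3125]
x = 5.03125 gives g = -0.9483, negative; keep [4.75, 5.03125]

5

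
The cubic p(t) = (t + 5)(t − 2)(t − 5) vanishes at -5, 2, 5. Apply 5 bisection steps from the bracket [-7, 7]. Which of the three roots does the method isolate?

-5

t = 0 gives p = 50, positive; keep [-7, 0]
t = -3.5 gives p = 70.125, positive; keep [-7, -3.5]
t = -5.25 gives p = -18.578125, negative; keep [-5.25, -3.5]
t = -4.375 gives p = 37.3535, positive; keep [-5.25, -4.375]
t = -4.8125 gives p = 12.5339, positive; keep [-5.25, -4.8125]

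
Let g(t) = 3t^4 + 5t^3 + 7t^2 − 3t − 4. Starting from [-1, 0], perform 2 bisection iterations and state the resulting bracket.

midpoint -0.5: g = -1.1875 < 0 → [-1, -0.5]
midpoint -0.75: g = 1.027344 > 0 → [-0.75, -0.5]

[-0.75, -0.5]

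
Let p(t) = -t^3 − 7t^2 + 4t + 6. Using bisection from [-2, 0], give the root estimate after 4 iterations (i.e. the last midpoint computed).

-0.625

midpoint -1: p = -4 < 0 → [-1, 0]
midpoint -0.5: p = 2.375 > 0 → [-1, -0.5]
midpoint -0.75: p = -0.515625 < 0 → [-0.75, -0.5]
midpoint -0.625: p = 1.0098 > 0 → [-0.75, -0.625]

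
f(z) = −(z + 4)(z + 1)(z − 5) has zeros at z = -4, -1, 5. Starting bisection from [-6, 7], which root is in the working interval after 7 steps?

5

midpoint 0.5: f = 30.375 > 0 → [0.5, 7]
midpoint 3.75: f = 46.015625 > 0 → [3.75, 7]
midpoint 5.375: f = -22.412109 < 0 → [3.75, 5.375]
midpoint 4.5625: f = 20.8376 > 0 → [4.5625, 5.375]
midpoint 4.96875: f = 1.6729 > 0 → [4.96875, 5.375]
midpoint 5.171875: f = -9.7294 < 0 → [4.96875, 5.171875]
midpoint 5.0703125: f = -3.8714 < 0 → [4.96875, 5.0703125]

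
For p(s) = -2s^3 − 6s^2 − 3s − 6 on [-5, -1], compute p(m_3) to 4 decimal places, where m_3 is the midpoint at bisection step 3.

-4.7500

p(-3) = 3 > 0, so the root lies in [-3, -1]
p(-2) = -8 < 0, so the root lies in [-3, -2]
p(-2.5) = -4.75 < 0, so the root lies in [-3, -2.5]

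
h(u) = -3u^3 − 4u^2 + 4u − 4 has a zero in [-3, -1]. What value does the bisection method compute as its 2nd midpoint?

u = -2 gives h = -4, negative; keep [-3, -2]
u = -2.5 gives h = 7.875, positive; keep [-2.5, -2]

-2.5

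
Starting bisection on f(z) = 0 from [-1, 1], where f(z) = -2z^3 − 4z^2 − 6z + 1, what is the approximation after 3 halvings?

0.25

m = 0, f(m) = 1 (+); new bracket [0, 1]
m = 0.5, f(m) = -3.25 (−); new bracket [0, 0.5]
m = 0.25, f(m) = -0.78125 (−); new bracket [0, 0.25]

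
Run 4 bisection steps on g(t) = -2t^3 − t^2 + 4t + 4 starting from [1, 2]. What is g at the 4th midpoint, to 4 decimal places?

midpoint 1.5: g = 1 > 0 → [1.5, 2]
midpoint 1.75: g = -2.78125 < 0 → [1.5, 1.75]
midpoint 1.625: g = -0.722656 < 0 → [1.5, 1.625]
midpoint 1.5625: g = 0.1792 > 0 → [1.5625, 1.625]

0.1792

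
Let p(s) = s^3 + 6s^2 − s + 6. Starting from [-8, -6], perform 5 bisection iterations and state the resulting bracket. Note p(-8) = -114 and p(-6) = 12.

midpoint -7: p = -36 < 0 → [-7, -6]
midpoint -6.5: p = -8.625 < 0 → [-6.5, -6]
midpoint -6.25: p = 2.484375 > 0 → [-6.5, -6.25]
midpoint -6.375: p = -2.8652 < 0 → [-6.375, -6.25]
midpoint -6.3125: p = -0.1399 < 0 → [-6.3125, -6.25]

[-6.3125, -6.25]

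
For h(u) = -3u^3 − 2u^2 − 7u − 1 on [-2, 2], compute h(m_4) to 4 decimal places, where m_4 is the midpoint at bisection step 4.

h(0) = -1 < 0, so the root lies in [-2, 0]
h(-1) = 7 > 0, so the root lies in [-1, 0]
h(-0.5) = 2.375 > 0, so the root lies in [-0.5, 0]
h(-0.25) = 0.6719 > 0, so the root lies in [-0.25, 0]

0.6719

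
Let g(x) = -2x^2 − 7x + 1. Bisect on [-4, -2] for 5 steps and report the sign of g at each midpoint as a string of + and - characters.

midpoint -3: g = 4 > 0 → [-4, -3]
midpoint -3.5: g = 1 > 0 → [-4, -3.5]
midpoint -3.75: g = -0.875 < 0 → [-3.75, -3.5]
midpoint -3.625: g = 0.0938 > 0 → [-3.75, -3.625]
midpoint -3.6875: g = -0.3828 < 0 → [-3.6875, -3.625]

++-+-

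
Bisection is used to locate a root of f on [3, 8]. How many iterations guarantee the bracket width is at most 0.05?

7

Width after n steps is 5/2^n. Need 2^n ≥ 5/0.05 = 100.
2^6 = 64 < 100 ≤ 2^7 = 128, so n = 7.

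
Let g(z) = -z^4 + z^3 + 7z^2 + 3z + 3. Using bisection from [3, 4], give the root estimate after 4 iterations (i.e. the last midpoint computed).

z = 3.5 gives g = -7.9375, negative; keep [3, 3.5]
z = 3.25 gives g = 9.449219, positive; keep [3.25, 3.5]
z = 3.375 gives g = 1.556396, positive; keep [3.375, 3.5]
z = 3.4375 gives g = -2.9812, negative; keep [3.375, 3.4375]

3.4375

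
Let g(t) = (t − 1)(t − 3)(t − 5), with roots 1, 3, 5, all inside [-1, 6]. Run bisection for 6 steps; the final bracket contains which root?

1

m = 2.5, g(m) = 1.875 (+); new bracket [-1, 2.5]
m = 0.75, g(m) = -2.390625 (−); new bracket [0.75, 2.5]
m = 1.625, g(m) = 2.900391 (+); new bracket [0.75, 1.625]
m = 1.1875, g(m) = 1.2957 (+); new bracket [0.75, 1.1875]
m = 0.96875, g(m) = -0.2559 (−); new bracket [0.96875, 1.1875]
m = 1.078125, g(m) = 0.5889 (+); new bracket [0.96875, 1.078125]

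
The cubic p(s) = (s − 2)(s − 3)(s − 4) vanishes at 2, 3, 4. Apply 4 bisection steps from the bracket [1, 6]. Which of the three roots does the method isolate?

4

m = 3.5, p(m) = -0.375 (−); new bracket [3.5, 6]
m = 4.75, p(m) = 3.609375 (+); new bracket [3.5, 4.75]
m = 4.125, p(m) = 0.298828 (+); new bracket [3.5, 4.125]
m = 3.8125, p(m) = -0.2761 (−); new bracket [3.8125, 4.125]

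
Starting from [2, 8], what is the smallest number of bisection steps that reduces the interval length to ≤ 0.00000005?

27

Width after n steps is 6/2^n. Need 2^n ≥ 6/0.00000005 = 120000000.
2^26 = 67108864 < 120000000 ≤ 2^27 = 134217728, so n = 27.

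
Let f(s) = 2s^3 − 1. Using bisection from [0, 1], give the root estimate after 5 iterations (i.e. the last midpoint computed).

0.78125

midpoint 0.5: f = -0.75 < 0 → [0.5, 1]
midpoint 0.75: f = -0.15625 < 0 → [0.75, 1]
midpoint 0.875: f = 0.339844 > 0 → [0.75, 0.875]
midpoint 0.8125: f = 0.0728 > 0 → [0.75, 0.8125]
midpoint 0.78125: f = -0.0463 < 0 → [0.78125, 0.8125]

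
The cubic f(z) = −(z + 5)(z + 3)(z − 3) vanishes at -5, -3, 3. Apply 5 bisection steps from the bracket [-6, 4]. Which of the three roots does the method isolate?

3

midpoint -1: f = 32 > 0 → [-1, 4]
midpoint 1.5: f = 43.875 > 0 → [1.5, 4]
midpoint 2.75: f = 11.140625 > 0 → [2.75, 4]
midpoint 3.375: f = -20.0215 < 0 → [2.75, 3.375]
midpoint 3.0625: f = -3.0549 < 0 → [2.75, 3.0625]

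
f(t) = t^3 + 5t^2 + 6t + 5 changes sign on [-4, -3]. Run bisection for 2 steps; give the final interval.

[-4, -3.75]

midpoint -3.5: f = 2.375 > 0 → [-4, -3.5]
midpoint -3.75: f = 0.078125 > 0 → [-4, -3.75]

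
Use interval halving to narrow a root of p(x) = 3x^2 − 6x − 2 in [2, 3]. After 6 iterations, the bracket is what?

x = 2.5 gives p = 1.75, positive; keep [2, 2.5]
x = 2.25 gives p = -0.3125, negative; keep [2.25, 2.5]
x = 2.375 gives p = 0.671875, positive; keep [2.25, 2.375]
x = 2.3125 gives p = 0.168, positive; keep [2.25, 2.3125]
x = 2.28125 gives p = -0.0752, negative; keep [2.28125, 2.3125]
x = 2.296875 gives p = 0.0457, positive; keep [2.28125, 2.296875]

[2.28125, 2.296875]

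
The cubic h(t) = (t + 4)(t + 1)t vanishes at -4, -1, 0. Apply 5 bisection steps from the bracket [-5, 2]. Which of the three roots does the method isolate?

-4

midpoint -1.5: h = 1.875 > 0 → [-5, -1.5]
midpoint -3.25: h = 5.484375 > 0 → [-5, -3.25]
midpoint -4.125: h = -1.611328 < 0 → [-4.125, -3.25]
midpoint -3.6875: h = 3.0969 > 0 → [-4.125, -3.6875]
midpoint -3.90625: h = 1.0643 > 0 → [-4.125, -3.90625]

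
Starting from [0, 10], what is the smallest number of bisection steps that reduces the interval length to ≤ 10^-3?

14

Width after n steps is 10/2^n. Need 2^n ≥ 10/10^-3 = 10000.
2^13 = 8192 < 10000 ≤ 2^14 = 16384, so n = 14.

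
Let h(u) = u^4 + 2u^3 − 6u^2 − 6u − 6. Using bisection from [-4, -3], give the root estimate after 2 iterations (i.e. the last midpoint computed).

h(-3.5) = 5.8125 > 0, so the root lies in [-3.5, -3]
h(-3.25) = -6.964844 < 0, so the root lies in [-3.5, -3.25]

-3.25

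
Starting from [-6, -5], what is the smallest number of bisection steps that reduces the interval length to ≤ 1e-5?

Width after n steps is 1/2^n. Need 2^n ≥ 1/1e-5 = 100000.
2^16 = 65536 < 100000 ≤ 2^17 = 131072, so n = 17.

17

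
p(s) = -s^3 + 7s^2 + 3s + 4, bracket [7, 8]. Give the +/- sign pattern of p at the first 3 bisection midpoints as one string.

p(7.5) = -1.625 < 0, so the root lies in [7, 7.5]
p(7.25) = 12.609375 > 0, so the root lies in [7.25, 7.5]
p(7.375) = 5.728516 > 0, so the root lies in [7.375, 7.5]

-++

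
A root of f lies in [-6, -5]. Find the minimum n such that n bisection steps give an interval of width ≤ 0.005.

8

Width after n steps is 1/2^n. Need 2^n ≥ 1/0.005 = 200.
2^7 = 128 < 200 ≤ 2^8 = 256, so n = 8.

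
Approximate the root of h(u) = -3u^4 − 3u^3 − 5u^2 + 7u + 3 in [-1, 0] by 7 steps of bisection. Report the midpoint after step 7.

-0.3515625

midpoint -0.5: h = -1.5625 < 0 → [-0.5, 0]
midpoint -0.25: h = 0.972656 > 0 → [-0.5, -0.25]
midpoint -0.375: h = -0.229248 < 0 → [-0.375, -0.25]
midpoint -0.3125: h = 0.3872 > 0 → [-0.375, -0.3125]
midpoint -0.34375: h = 0.0829 > 0 → [-0.375, -0.34375]
midpoint -0.359375: h = -0.0722 < 0 → [-0.359375, -0.34375]
midpoint -0.3515625: h = 0.0056 > 0 → [-0.359375, -0.3515625]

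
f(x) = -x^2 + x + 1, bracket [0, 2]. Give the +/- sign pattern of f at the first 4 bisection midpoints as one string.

++--

midpoint 1: f = 1 > 0 → [1, 2]
midpoint 1.5: f = 0.25 > 0 → [1.5, 2]
midpoint 1.75: f = -0.3125 < 0 → [1.5, 1.75]
midpoint 1.625: f = -0.0156 < 0 → [1.5, 1.625]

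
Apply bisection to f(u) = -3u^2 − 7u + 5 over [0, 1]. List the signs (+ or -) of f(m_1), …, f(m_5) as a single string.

u = 0.5 gives f = 0.75, positive; keep [0.5, 1]
u = 0.75 gives f = -1.9375, negative; keep [0.5, 0.75]
u = 0.625 gives f = -0.546875, negative; keep [0.5, 0.625]
u = 0.5625 gives f = 0.1133, positive; keep [0.5625, 0.625]
u = 0.59375 gives f = -0.2139, negative; keep [0.5625, 0.59375]

+--+-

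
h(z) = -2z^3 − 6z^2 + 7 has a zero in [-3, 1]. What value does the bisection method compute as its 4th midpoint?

0.75

h(-1) = 3 > 0, so the root lies in [-1, 1]
h(0) = 7 > 0, so the root lies in [0, 1]
h(0.5) = 5.25 > 0, so the root lies in [0.5, 1]
h(0.75) = 2.7812 > 0, so the root lies in [0.75, 1]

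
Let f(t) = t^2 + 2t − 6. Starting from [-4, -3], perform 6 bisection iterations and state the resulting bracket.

t = -3.5 gives f = -0.75, negative; keep [-4, -3.5]
t = -3.75 gives f = 0.5625, positive; keep [-3.75, -3.5]
t = -3.625 gives f = -0.109375, negative; keep [-3.75, -3.625]
t = -3.6875 gives f = 0.2227, positive; keep [-3.6875, -3.625]
t = -3.65625 gives f = 0.0557, positive; keep [-3.65625, -3.625]
t = -3.640625 gives f = -0.0271, negative; keep [-3.65625, -3.640625]

[-3.65625, -3.640625]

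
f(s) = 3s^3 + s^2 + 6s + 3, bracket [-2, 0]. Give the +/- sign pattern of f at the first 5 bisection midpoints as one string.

--+++

s = -1 gives f = -5, negative; keep [-1, 0]
s = -0.5 gives f = -0.125, negative; keep [-0.5, 0]
s = -0.25 gives f = 1.515625, positive; keep [-0.5, -0.25]
s = -0.375 gives f = 0.7324, positive; keep [-0.5, -0.375]
s = -0.4375 gives f = 0.3152, positive; keep [-0.5, -0.4375]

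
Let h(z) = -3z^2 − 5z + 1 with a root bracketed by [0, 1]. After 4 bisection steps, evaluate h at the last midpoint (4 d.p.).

midpoint 0.5: h = -2.25 < 0 → [0, 0.5]
midpoint 0.25: h = -0.4375 < 0 → [0, 0.25]
midpoint 0.125: h = 0.328125 > 0 → [0.125, 0.25]
midpoint 0.1875: h = -0.043 < 0 → [0.125, 0.1875]

-0.0430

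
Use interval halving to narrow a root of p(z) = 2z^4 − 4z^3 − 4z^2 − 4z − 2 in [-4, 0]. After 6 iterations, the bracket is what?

z = -2 gives p = 54, positive; keep [-2, 0]
z = -1 gives p = 4, positive; keep [-1, 0]
z = -0.5 gives p = -0.375, negative; keep [-1, -0.5]
z = -0.75 gives p = 1.0703, positive; keep [-0.75, -0.5]
z = -0.625 gives p = 0.2192, positive; keep [-0.625, -0.5]
z = -0.5625 gives p = -0.1035, negative; keep [-0.625, -0.5625]

[-0.625, -0.5625]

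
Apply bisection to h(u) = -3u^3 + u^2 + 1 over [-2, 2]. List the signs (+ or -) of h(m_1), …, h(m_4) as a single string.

+-++

u = 0 gives h = 1, positive; keep [0, 2]
u = 1 gives h = -1, negative; keep [0, 1]
u = 0.5 gives h = 0.875, positive; keep [0.5, 1]
u = 0.75 gives h = 0.2969, positive; keep [0.75, 1]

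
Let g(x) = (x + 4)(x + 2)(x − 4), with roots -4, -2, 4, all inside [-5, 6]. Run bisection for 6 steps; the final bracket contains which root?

midpoint 0.5: g = -39.375 < 0 → [0.5, 6]
midpoint 3.25: g = -28.546875 < 0 → [3.25, 6]
midpoint 4.625: g = 35.712891 > 0 → [3.25, 4.625]
midpoint 3.9375: g = -2.9456 < 0 → [3.9375, 4.625]
midpoint 4.28125: g = 14.6297 > 0 → [3.9375, 4.28125]
midpoint 4.109375: g = 5.4188 > 0 → [3.9375, 4.109375]

4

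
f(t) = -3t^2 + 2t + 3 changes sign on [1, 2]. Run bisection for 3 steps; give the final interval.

[1.375, 1.5]

t = 1.5 gives f = -0.75, negative; keep [1, 1.5]
t = 1.25 gives f = 0.8125, positive; keep [1.25, 1.5]
t = 1.375 gives f = 0.078125, positive; keep [1.375, 1.5]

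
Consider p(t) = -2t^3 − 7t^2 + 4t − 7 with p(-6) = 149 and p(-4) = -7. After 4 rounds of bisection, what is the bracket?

m = -5, p(m) = 48 (+); new bracket [-5, -4]
m = -4.5, p(m) = 15.5 (+); new bracket [-4.5, -4]
m = -4.25, p(m) = 3.09375 (+); new bracket [-4.25, -4]
m = -4.125, p(m) = -2.2305 (−); new bracket [-4.25, -4.125]

[-4.25, -4.125]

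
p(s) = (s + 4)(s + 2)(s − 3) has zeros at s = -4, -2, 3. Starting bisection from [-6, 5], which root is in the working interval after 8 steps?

3

m = -0.5, p(m) = -18.375 (−); new bracket [-0.5, 5]
m = 2.25, p(m) = -19.921875 (−); new bracket [2.25, 5]
m = 3.625, p(m) = 26.806641 (+); new bracket [2.25, 3.625]
m = 2.9375, p(m) = -2.1409 (−); new bracket [2.9375, 3.625]
m = 3.28125, p(m) = 10.8152 (+); new bracket [2.9375, 3.28125]
m = 3.109375, p(m) = 3.973 (+); new bracket [2.9375, 3.109375]
m = 3.0234375, p(m) = 0.8269 (+); new bracket [2.9375, 3.0234375]
m = 2.98046875, p(m) = -0.679 (−); new bracket [2.98046875, 3.0234375]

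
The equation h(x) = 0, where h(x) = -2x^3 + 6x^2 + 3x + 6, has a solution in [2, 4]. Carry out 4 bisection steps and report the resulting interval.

[3.625, 3.75]

midpoint 3: h = 15 > 0 → [3, 4]
midpoint 3.5: h = 4.25 > 0 → [3.5, 4]
midpoint 3.75: h = -3.84375 < 0 → [3.5, 3.75]
midpoint 3.625: h = 0.4492 > 0 → [3.625, 3.75]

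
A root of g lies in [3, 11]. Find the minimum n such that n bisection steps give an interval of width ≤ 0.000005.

21

Width after n steps is 8/2^n. Need 2^n ≥ 8/0.000005 = 1600000.
2^20 = 1048576 < 1600000 ≤ 2^21 = 2097152, so n = 21.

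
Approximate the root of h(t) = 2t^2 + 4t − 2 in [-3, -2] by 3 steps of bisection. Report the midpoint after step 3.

t = -2.5 gives h = 0.5, positive; keep [-2.5, -2]
t = -2.25 gives h = -0.875, negative; keep [-2.5, -2.25]
t = -2.375 gives h = -0.21875, negative; keep [-2.5, -2.375]

-2.375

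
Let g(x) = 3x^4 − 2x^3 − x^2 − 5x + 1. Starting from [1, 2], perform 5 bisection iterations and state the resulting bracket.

[1.5, 1.53125]

midpoint 1.5: g = -0.3125 < 0 → [1.5, 2]
midpoint 1.75: g = 6.605469 > 0 → [1.5, 1.75]
midpoint 1.625: g = 2.571045 > 0 → [1.5, 1.625]
midpoint 1.5625: g = 0.9981 > 0 → [1.5, 1.5625]
midpoint 1.53125: g = 0.3115 > 0 → [1.5, 1.53125]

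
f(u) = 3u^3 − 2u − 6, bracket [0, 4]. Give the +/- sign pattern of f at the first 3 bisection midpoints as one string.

+-+

u = 2 gives f = 14, positive; keep [0, 2]
u = 1 gives f = -5, negative; keep [1, 2]
u = 1.5 gives f = 1.125, positive; keep [1, 1.5]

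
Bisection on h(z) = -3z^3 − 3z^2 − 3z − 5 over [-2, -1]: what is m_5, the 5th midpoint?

-1.28125

z = -1.5 gives h = 2.875, positive; keep [-1.5, -1]
z = -1.25 gives h = -0.078125, negative; keep [-1.5, -1.25]
z = -1.375 gives h = 1.251953, positive; keep [-1.375, -1.25]
z = -1.3125 gives h = 0.5525, positive; keep [-1.3125, -1.25]
z = -1.28125 gives h = 0.2289, positive; keep [-1.28125, -1.25]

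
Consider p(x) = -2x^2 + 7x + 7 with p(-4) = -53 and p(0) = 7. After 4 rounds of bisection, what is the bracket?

[-1, -0.75]

midpoint -2: p = -15 < 0 → [-2, 0]
midpoint -1: p = -2 < 0 → [-1, 0]
midpoint -0.5: p = 3 > 0 → [-1, -0.5]
midpoint -0.75: p = 0.625 > 0 → [-1, -0.75]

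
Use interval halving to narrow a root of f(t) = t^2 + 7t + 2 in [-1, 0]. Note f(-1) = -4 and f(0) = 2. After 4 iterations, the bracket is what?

[-0.3125, -0.25]

f(-0.5) = -1.25 < 0, so the root lies in [-0.5, 0]
f(-0.25) = 0.3125 > 0, so the root lies in [-0.5, -0.25]
f(-0.375) = -0.484375 < 0, so the root lies in [-0.375, -0.25]
f(-0.3125) = -0.0898 < 0, so the root lies in [-0.3125, -0.25]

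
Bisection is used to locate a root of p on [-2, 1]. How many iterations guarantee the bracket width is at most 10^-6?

22

Width after n steps is 3/2^n. Need 2^n ≥ 3/10^-6 = 3000000.
2^21 = 2097152 < 3000000 ≤ 2^22 = 4194304, so n = 22.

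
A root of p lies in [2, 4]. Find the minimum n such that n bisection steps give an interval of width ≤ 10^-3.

11

Width after n steps is 2/2^n. Need 2^n ≥ 2/10^-3 = 2000.
2^10 = 1024 < 2000 ≤ 2^11 = 2048, so n = 11.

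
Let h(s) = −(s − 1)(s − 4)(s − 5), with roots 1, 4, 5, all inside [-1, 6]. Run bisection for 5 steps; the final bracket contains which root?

s = 2.5 gives h = -5.625, negative; keep [-1, 2.5]
s = 0.75 gives h = 3.453125, positive; keep [0.75, 2.5]
s = 1.625 gives h = -5.009766, negative; keep [0.75, 1.625]
s = 1.1875 gives h = -2.0105, negative; keep [0.75, 1.1875]
s = 0.96875 gives h = 0.3819, positive; keep [0.96875, 1.1875]

1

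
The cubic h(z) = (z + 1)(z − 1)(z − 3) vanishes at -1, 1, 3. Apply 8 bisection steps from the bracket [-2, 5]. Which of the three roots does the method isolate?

midpoint 1.5: h = -1.875 < 0 → [1.5, 5]
midpoint 3.25: h = 2.390625 > 0 → [1.5, 3.25]
midpoint 2.375: h = -2.900391 < 0 → [2.375, 3.25]
midpoint 2.8125: h = -1.2957 < 0 → [2.8125, 3.25]
midpoint 3.03125: h = 0.2559 > 0 → [2.8125, 3.03125]
midpoint 2.921875: h = -0.5889 < 0 → [2.921875, 3.03125]
midpoint 2.9765625: h = -0.1842 < 0 → [2.9765625, 3.03125]
midpoint 3.00390625: h = 0.0313 > 0 → [2.9765625, 3.00390625]

3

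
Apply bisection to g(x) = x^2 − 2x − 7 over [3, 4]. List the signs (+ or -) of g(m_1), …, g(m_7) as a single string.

--+-+-+

midpoint 3.5: g = -1.75 < 0 → [3.5, 4]
midpoint 3.75: g = -0.4375 < 0 → [3.75, 4]
midpoint 3.875: g = 0.265625 > 0 → [3.75, 3.875]
midpoint 3.8125: g = -0.0898 < 0 → [3.8125, 3.875]
midpoint 3.84375: g = 0.0869 > 0 → [3.8125, 3.84375]
midpoint 3.828125: g = -0.0017 < 0 → [3.828125, 3.84375]
midpoint 3.8359375: g = 0.0425 > 0 → [3.828125, 3.8359375]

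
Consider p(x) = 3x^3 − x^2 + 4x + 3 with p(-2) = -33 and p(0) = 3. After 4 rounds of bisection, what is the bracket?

[-0.625, -0.5]

m = -1, p(m) = -5 (−); new bracket [-1, 0]
m = -0.5, p(m) = 0.375 (+); new bracket [-1, -0.5]
m = -0.75, p(m) = -1.828125 (−); new bracket [-0.75, -0.5]
m = -0.625, p(m) = -0.623 (−); new bracket [-0.625, -0.5]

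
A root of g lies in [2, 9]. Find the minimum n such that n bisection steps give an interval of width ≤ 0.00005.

Width after n steps is 7/2^n. Need 2^n ≥ 7/0.00005 = 140000.
2^17 = 131072 < 140000 ≤ 2^18 = 262144, so n = 18.

18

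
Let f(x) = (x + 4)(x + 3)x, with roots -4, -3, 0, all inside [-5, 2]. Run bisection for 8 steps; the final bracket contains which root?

m = -1.5, f(m) = -5.625 (−); new bracket [-1.5, 2]
m = 0.25, f(m) = 3.453125 (+); new bracket [-1.5, 0.25]
m = -0.625, f(m) = -5.009766 (−); new bracket [-0.625, 0.25]
m = -0.1875, f(m) = -2.0105 (−); new bracket [-0.1875, 0.25]
m = 0.03125, f(m) = 0.3819 (+); new bracket [-0.1875, 0.03125]
m = -0.078125, f(m) = -0.8953 (−); new bracket [-0.078125, 0.03125]
m = -0.0234375, f(m) = -0.2774 (−); new bracket [-0.0234375, 0.03125]
m = 0.00390625, f(m) = 0.047 (+); new bracket [-0.0234375, 0.00390625]

0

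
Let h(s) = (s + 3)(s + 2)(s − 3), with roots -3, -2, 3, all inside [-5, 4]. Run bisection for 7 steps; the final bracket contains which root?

3

m = -0.5, h(m) = -13.125 (−); new bracket [-0.5, 4]
m = 1.75, h(m) = -22.265625 (−); new bracket [1.75, 4]
m = 2.875, h(m) = -3.580078 (−); new bracket [2.875, 4]
m = 3.4375, h(m) = 15.3142 (+); new bracket [2.875, 3.4375]
m = 3.15625, h(m) = 4.9599 (+); new bracket [2.875, 3.15625]
m = 3.015625, h(m) = 0.4714 (+); new bracket [2.875, 3.015625]
m = 2.9453125, h(m) = -1.6079 (−); new bracket [2.9453125, 3.015625]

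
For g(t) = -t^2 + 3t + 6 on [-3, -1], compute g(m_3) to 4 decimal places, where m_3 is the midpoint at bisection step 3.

midpoint -2: g = -4 < 0 → [-2, -1]
midpoint -1.5: g = -0.75 < 0 → [-1.5, -1]
midpoint -1.25: g = 0.6875 > 0 → [-1.5, -1.25]

0.6875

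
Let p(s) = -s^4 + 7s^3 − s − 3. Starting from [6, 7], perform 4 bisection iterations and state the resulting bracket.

m = 6.5, p(m) = 127.8125 (+); new bracket [6.5, 7]
m = 6.75, p(m) = 67.136719 (+); new bracket [6.75, 7]
m = 6.875, p(m) = 30.743896 (+); new bracket [6.875, 7]
m = 6.9375, p(m) = 10.9309 (+); new bracket [6.9375, 7]

[6.9375, 7]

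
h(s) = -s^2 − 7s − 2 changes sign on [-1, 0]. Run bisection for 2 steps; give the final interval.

h(-0.5) = 1.25 > 0, so the root lies in [-0.5, 0]
h(-0.25) = -0.3125 < 0, so the root lies in [-0.5, -0.25]

[-0.5, -0.25]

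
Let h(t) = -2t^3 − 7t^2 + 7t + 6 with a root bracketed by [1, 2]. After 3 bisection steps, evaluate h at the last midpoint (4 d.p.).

2.1680

m = 1.5, h(m) = -6 (−); new bracket [1, 1.5]
m = 1.25, h(m) = -0.09375 (−); new bracket [1, 1.25]
m = 1.125, h(m) = 2.167969 (+); new bracket [1.125, 1.25]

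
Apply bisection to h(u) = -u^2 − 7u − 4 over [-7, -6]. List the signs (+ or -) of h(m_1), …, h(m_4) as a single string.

-+-+

midpoint -6.5: h = -0.75 < 0 → [-6.5, -6]
midpoint -6.25: h = 0.6875 > 0 → [-6.5, -6.25]
midpoint -6.375: h = -0.015625 < 0 → [-6.375, -6.25]
midpoint -6.3125: h = 0.3398 > 0 → [-6.375, -6.3125]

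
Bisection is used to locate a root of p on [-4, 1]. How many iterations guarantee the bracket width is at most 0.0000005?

24

Width after n steps is 5/2^n. Need 2^n ≥ 5/0.0000005 = 10000000.
2^23 = 8388608 < 10000000 ≤ 2^24 = 16777216, so n = 24.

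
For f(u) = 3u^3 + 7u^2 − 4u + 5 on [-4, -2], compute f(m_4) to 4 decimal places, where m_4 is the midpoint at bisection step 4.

3.0684

midpoint -3: f = -1 < 0 → [-3, -2]
midpoint -2.5: f = 11.875 > 0 → [-3, -2.5]
midpoint -2.75: f = 6.546875 > 0 → [-3, -2.75]
midpoint -2.875: f = 3.0684 > 0 → [-3, -2.875]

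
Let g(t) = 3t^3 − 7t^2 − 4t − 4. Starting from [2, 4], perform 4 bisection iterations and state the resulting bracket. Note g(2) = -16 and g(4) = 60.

m = 3, g(m) = 2 (+); new bracket [2, 3]
m = 2.5, g(m) = -10.875 (−); new bracket [2.5, 3]
m = 2.75, g(m) = -5.546875 (−); new bracket [2.75, 3]
m = 2.875, g(m) = -2.0684 (−); new bracket [2.875, 3]

[2.875, 3]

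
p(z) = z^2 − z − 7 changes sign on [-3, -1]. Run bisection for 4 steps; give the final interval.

[-2.25, -2.125]

midpoint -2: p = -1 < 0 → [-3, -2]
midpoint -2.5: p = 1.75 > 0 → [-2.5, -2]
midpoint -2.25: p = 0.3125 > 0 → [-2.25, -2]
midpoint -2.125: p = -0.3594 < 0 → [-2.25, -2.125]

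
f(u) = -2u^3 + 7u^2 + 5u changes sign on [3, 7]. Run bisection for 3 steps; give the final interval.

[4, 4.5]

midpoint 5: f = -50 < 0 → [3, 5]
midpoint 4: f = 4 > 0 → [4, 5]
midpoint 4.5: f = -18 < 0 → [4, 4.5]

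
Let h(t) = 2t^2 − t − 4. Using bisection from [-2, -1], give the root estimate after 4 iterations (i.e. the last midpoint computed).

-1.1875

t = -1.5 gives h = 2, positive; keep [-1.5, -1]
t = -1.25 gives h = 0.375, positive; keep [-1.25, -1]
t = -1.125 gives h = -0.34375, negative; keep [-1.25, -1.125]
t = -1.1875 gives h = 0.0078, positive; keep [-1.1875, -1.125]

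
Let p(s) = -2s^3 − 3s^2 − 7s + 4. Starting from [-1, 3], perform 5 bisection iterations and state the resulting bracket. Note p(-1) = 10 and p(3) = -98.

[0.375, 0.5]

s = 1 gives p = -8, negative; keep [-1, 1]
s = 0 gives p = 4, positive; keep [0, 1]
s = 0.5 gives p = -0.5, negative; keep [0, 0.5]
s = 0.25 gives p = 2.0312, positive; keep [0.25, 0.5]
s = 0.375 gives p = 0.8477, positive; keep [0.375, 0.5]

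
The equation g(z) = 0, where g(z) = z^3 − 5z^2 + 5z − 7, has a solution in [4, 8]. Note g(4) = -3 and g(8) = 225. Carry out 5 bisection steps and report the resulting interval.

g(6) = 59 > 0, so the root lies in [4, 6]
g(5) = 18 > 0, so the root lies in [4, 5]
g(4.5) = 5.375 > 0, so the root lies in [4, 4.5]
g(4.25) = 0.7031 > 0, so the root lies in [4, 4.25]
g(4.125) = -1.2637 < 0, so the root lies in [4.125, 4.25]

[4.125, 4.25]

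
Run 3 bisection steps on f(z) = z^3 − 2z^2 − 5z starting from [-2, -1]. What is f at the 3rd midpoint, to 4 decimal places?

z = -1.5 gives f = -0.375, negative; keep [-1.5, -1]
z = -1.25 gives f = 1.171875, positive; keep [-1.5, -1.25]
z = -1.375 gives f = 0.494141, positive; keep [-1.5, -1.375]

0.4941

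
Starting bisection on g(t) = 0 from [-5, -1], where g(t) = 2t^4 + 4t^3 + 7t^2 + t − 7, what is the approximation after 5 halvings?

midpoint -3: g = 107 > 0 → [-3, -1]
midpoint -2: g = 19 > 0 → [-2, -1]
midpoint -1.5: g = 3.875 > 0 → [-1.5, -1]
midpoint -1.25: g = -0.2422 < 0 → [-1.5, -1.25]
midpoint -1.375: g = 1.6099 > 0 → [-1.375, -1.25]

-1.375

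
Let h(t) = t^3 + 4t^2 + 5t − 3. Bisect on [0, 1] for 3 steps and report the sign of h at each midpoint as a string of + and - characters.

midpoint 0.5: h = 0.625 > 0 → [0, 0.5]
midpoint 0.25: h = -1.484375 < 0 → [0.25, 0.5]
midpoint 0.375: h = -0.509766 < 0 → [0.375, 0.5]

+--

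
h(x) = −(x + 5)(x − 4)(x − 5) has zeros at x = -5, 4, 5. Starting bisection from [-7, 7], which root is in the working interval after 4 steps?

-5

m = 0, h(m) = -100 (−); new bracket [-7, 0]
m = -3.5, h(m) = -95.625 (−); new bracket [-7, -3.5]
m = -5.25, h(m) = 23.703125 (+); new bracket [-5.25, -3.5]
m = -4.375, h(m) = -49.0723 (−); new bracket [-5.25, -4.375]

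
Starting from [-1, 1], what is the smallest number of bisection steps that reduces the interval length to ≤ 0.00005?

16

Width after n steps is 2/2^n. Need 2^n ≥ 2/0.00005 = 40000.
2^15 = 32768 < 40000 ≤ 2^16 = 65536, so n = 16.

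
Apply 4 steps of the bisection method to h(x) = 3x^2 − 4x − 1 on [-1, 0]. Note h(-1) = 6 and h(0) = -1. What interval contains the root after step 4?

x = -0.5 gives h = 1.75, positive; keep [-0.5, 0]
x = -0.25 gives h = 0.1875, positive; keep [-0.25, 0]
x = -0.125 gives h = -0.453125, negative; keep [-0.25, -0.125]
x = -0.1875 gives h = -0.1445, negative; keep [-0.25, -0.1875]

[-0.25, -0.1875]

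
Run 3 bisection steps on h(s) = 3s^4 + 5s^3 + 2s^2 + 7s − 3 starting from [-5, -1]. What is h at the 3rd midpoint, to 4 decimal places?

s = -3 gives h = 102, positive; keep [-3, -1]
s = -2 gives h = -1, negative; keep [-3, -2]
s = -2.5 gives h = 31.0625, positive; keep [-2.5, -2]

31.0625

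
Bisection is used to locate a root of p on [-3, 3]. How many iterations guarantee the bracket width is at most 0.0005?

14

Width after n steps is 6/2^n. Need 2^n ≥ 6/0.0005 = 12000.
2^13 = 8192 < 12000 ≤ 2^14 = 16384, so n = 14.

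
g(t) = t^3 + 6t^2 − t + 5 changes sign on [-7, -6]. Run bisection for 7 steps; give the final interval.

[-6.2890625, -6.28125]

t = -6.5 gives g = -9.625, negative; keep [-6.5, -6]
t = -6.25 gives g = 1.484375, positive; keep [-6.5, -6.25]
t = -6.375 gives g = -3.865234, negative; keep [-6.375, -6.25]
t = -6.3125 gives g = -1.1399, negative; keep [-6.3125, -6.25]
t = -6.28125 gives g = 0.1848, positive; keep [-6.3125, -6.28125]
t = -6.296875 gives g = -0.4744, negative; keep [-6.296875, -6.28125]
t = -6.2890625 gives g = -0.144, negative; keep [-6.2890625, -6.28125]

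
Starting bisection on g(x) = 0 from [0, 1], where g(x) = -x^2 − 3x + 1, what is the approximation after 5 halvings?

midpoint 0.5: g = -0.75 < 0 → [0, 0.5]
midpoint 0.25: g = 0.1875 > 0 → [0.25, 0.5]
midpoint 0.375: g = -0.265625 < 0 → [0.25, 0.375]
midpoint 0.3125: g = -0.0352 < 0 → [0.25, 0.3125]
midpoint 0.28125: g = 0.0771 > 0 → [0.28125, 0.3125]

0.28125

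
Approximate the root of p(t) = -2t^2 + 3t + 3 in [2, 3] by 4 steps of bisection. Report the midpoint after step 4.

2.1875

t = 2.5 gives p = -2, negative; keep [2, 2.5]
t = 2.25 gives p = -0.375, negative; keep [2, 2.25]
t = 2.125 gives p = 0.34375, positive; keep [2.125, 2.25]
t = 2.1875 gives p = -0.0078, negative; keep [2.125, 2.1875]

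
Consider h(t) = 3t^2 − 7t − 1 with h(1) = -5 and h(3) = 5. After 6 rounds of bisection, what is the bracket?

m = 2, h(m) = -3 (−); new bracket [2, 3]
m = 2.5, h(m) = 0.25 (+); new bracket [2, 2.5]
m = 2.25, h(m) = -1.5625 (−); new bracket [2.25, 2.5]
m = 2.375, h(m) = -0.7031 (−); new bracket [2.375, 2.5]
m = 2.4375, h(m) = -0.2383 (−); new bracket [2.4375, 2.5]
m = 2.46875, h(m) = 0.0029 (+); new bracket [2.4375, 2.46875]

[2.4375, 2.46875]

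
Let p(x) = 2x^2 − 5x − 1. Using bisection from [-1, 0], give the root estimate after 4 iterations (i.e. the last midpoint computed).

-0.1875

m = -0.5, p(m) = 2 (+); new bracket [-0.5, 0]
m = -0.25, p(m) = 0.375 (+); new bracket [-0.25, 0]
m = -0.125, p(m) = -0.34375 (−); new bracket [-0.25, -0.125]
m = -0.1875, p(m) = 0.0078 (+); new bracket [-0.1875, -0.125]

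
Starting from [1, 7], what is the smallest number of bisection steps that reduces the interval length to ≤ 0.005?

Width after n steps is 6/2^n. Need 2^n ≥ 6/0.005 = 1200.
2^10 = 1024 < 1200 ≤ 2^11 = 2048, so n = 11.

11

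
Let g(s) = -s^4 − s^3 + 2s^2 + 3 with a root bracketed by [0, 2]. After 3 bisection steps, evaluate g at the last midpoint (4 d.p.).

1.7305

m = 1, g(m) = 3 (+); new bracket [1, 2]
m = 1.5, g(m) = -0.9375 (−); new bracket [1, 1.5]
m = 1.25, g(m) = 1.730469 (+); new bracket [1.25, 1.5]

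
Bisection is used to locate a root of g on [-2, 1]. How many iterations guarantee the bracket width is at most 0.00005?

16

Width after n steps is 3/2^n. Need 2^n ≥ 3/0.00005 = 60000.
2^15 = 32768 < 60000 ≤ 2^16 = 65536, so n = 16.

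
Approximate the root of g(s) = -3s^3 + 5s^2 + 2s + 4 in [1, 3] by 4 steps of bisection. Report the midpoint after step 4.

2.125

midpoint 2: g = 4 > 0 → [2, 3]
midpoint 2.5: g = -6.625 < 0 → [2, 2.5]
midpoint 2.25: g = -0.359375 < 0 → [2, 2.25]
midpoint 2.125: g = 2.041 > 0 → [2.125, 2.25]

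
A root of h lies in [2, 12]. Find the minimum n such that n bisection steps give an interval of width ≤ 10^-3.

Width after n steps is 10/2^n. Need 2^n ≥ 10/10^-3 = 10000.
2^13 = 8192 < 10000 ≤ 2^14 = 16384, so n = 14.

14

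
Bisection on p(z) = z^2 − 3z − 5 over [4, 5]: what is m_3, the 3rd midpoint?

m = 4.5, p(m) = 1.75 (+); new bracket [4, 4.5]
m = 4.25, p(m) = 0.3125 (+); new bracket [4, 4.25]
m = 4.125, p(m) = -0.359375 (−); new bracket [4.125, 4.25]

4.125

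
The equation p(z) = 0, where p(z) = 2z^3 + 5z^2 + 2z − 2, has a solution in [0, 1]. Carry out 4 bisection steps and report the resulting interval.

[0.4375, 0.5]

p(0.5) = 0.5 > 0, so the root lies in [0, 0.5]
p(0.25) = -1.15625 < 0, so the root lies in [0.25, 0.5]
p(0.375) = -0.441406 < 0, so the root lies in [0.375, 0.5]
p(0.4375) = -0.0005 < 0, so the root lies in [0.4375, 0.5]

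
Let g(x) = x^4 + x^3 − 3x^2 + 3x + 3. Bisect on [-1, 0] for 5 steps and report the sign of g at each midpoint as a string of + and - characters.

g(-0.5) = 0.6875 > 0, so the root lies in [-1, -0.5]
g(-0.75) = -1.042969 < 0, so the root lies in [-0.75, -0.5]
g(-0.625) = -0.138428 < 0, so the root lies in [-0.625, -0.5]
g(-0.5625) = 0.2854 > 0, so the root lies in [-0.625, -0.5625]
g(-0.59375) = 0.0761 > 0, so the root lies in [-0.625, -0.59375]

+--++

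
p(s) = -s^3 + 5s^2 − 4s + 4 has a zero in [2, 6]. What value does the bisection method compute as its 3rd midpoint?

4.5

midpoint 4: p = 4 > 0 → [4, 6]
midpoint 5: p = -16 < 0 → [4, 5]
midpoint 4.5: p = -3.875 < 0 → [4, 4.5]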